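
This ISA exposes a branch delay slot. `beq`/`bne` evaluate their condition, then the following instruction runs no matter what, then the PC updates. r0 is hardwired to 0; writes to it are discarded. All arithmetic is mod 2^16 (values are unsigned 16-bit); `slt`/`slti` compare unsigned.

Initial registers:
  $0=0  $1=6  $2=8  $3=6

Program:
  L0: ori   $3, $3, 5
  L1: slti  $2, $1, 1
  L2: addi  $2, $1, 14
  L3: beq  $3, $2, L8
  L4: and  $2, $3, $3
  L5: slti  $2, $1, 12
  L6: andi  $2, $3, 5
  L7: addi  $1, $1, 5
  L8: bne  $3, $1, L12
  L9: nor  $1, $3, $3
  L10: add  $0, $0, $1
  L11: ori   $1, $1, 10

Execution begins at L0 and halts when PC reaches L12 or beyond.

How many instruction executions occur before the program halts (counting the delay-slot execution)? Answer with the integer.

#0 ori   $3, $3, 5 ; 0/6/8/7
#1 slti  $2, $1, 1 ; 0/6/0/7
#2 addi  $2, $1, 14 ; 0/6/20/7
#3 beq  $3, $2, L8 ; 0/6/20/7 ; →fallthru
#4 and  $2, $3, $3 ; 0/6/7/7
#5 slti  $2, $1, 12 ; 0/6/1/7
#6 andi  $2, $3, 5 ; 0/6/5/7
#7 addi  $1, $1, 5 ; 0/11/5/7
#8 bne  $3, $1, L12 ; 0/11/5/7 ; →target
#9 nor  $1, $3, $3 ; 0/65528/5/7

10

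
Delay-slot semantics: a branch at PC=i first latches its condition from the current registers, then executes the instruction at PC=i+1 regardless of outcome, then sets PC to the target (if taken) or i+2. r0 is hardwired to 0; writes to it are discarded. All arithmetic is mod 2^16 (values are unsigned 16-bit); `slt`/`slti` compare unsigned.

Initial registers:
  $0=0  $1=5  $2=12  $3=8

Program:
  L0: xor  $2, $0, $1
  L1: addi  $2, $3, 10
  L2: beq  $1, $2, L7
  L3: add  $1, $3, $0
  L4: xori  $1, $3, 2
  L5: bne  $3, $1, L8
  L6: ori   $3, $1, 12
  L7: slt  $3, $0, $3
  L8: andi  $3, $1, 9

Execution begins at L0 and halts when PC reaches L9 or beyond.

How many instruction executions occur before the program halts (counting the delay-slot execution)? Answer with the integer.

[0] xor  $2, $0, $1  →  {$0:0, $1:5, $2:5, $3:8}
[1] addi  $2, $3, 10  →  {$0:0, $1:5, $2:18, $3:8}
[2] beq  $1, $2, L7  →  {$0:0, $1:5, $2:18, $3:8}  ⟨branch fallthrough⟩
[3] add  $1, $3, $0  →  {$0:0, $1:8, $2:18, $3:8}
[4] xori  $1, $3, 2  →  {$0:0, $1:10, $2:18, $3:8}
[5] bne  $3, $1, L8  →  {$0:0, $1:10, $2:18, $3:8}  ⟨branch taken⟩
[6] ori   $3, $1, 12  →  {$0:0, $1:10, $2:18, $3:14}
[8] andi  $3, $1, 9  →  {$0:0, $1:10, $2:18, $3:8}

8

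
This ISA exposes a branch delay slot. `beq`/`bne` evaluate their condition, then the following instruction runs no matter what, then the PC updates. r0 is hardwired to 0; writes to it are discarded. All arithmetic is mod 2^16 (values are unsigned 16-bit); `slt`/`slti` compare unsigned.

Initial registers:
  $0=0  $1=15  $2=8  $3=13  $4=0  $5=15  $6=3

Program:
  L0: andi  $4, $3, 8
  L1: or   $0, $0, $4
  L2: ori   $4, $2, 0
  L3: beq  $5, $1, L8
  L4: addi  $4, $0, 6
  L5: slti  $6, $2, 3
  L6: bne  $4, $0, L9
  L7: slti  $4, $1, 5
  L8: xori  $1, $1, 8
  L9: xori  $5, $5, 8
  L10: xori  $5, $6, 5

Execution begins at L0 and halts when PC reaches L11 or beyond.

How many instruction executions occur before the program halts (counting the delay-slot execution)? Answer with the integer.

8

  step pc=0: andi  $4, $3, 8  regs=(0,15,8,13,8,15,3)
  step pc=1: or   $0, $0, $4  regs=(0,15,8,13,8,15,3)
  step pc=2: ori   $4, $2, 0  regs=(0,15,8,13,8,15,3)
  step pc=3: beq  $5, $1, L8  cond=T  regs=(0,15,8,13,8,15,3)
  step pc=4: addi  $4, $0, 6  regs=(0,15,8,13,6,15,3)
  step pc=8: xori  $1, $1, 8  regs=(0,7,8,13,6,15,3)
  step pc=9: xori  $5, $5, 8  regs=(0,7,8,13,6,7,3)
  step pc=10: xori  $5, $6, 5  regs=(0,7,8,13,6,6,3)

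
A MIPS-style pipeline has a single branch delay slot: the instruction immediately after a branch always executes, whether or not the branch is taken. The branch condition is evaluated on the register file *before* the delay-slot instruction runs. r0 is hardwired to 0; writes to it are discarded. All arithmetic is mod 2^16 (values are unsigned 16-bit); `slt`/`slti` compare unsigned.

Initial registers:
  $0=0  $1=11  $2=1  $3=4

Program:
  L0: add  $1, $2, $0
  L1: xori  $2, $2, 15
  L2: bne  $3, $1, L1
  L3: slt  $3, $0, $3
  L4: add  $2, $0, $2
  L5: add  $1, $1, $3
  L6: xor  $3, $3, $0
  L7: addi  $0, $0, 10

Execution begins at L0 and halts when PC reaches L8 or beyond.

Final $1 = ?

2

[0] add  $1, $2, $0  →  {$0:0, $1:1, $2:1, $3:4}
[1] xori  $2, $2, 15  →  {$0:0, $1:1, $2:14, $3:4}
[2] bne  $3, $1, L1  →  {$0:0, $1:1, $2:14, $3:4}  ⟨branch taken⟩
[3] slt  $3, $0, $3  →  {$0:0, $1:1, $2:14, $3:1}
[1] xori  $2, $2, 15  →  {$0:0, $1:1, $2:1, $3:1}
[2] bne  $3, $1, L1  →  {$0:0, $1:1, $2:1, $3:1}  ⟨branch fallthrough⟩
[3] slt  $3, $0, $3  →  {$0:0, $1:1, $2:1, $3:1}
[4] add  $2, $0, $2  →  {$0:0, $1:1, $2:1, $3:1}
[5] add  $1, $1, $3  →  {$0:0, $1:2, $2:1, $3:1}
[6] xor  $3, $3, $0  →  {$0:0, $1:2, $2:1, $3:1}
[7] addi  $0, $0, 10  →  {$0:0, $1:2, $2:1, $3:1}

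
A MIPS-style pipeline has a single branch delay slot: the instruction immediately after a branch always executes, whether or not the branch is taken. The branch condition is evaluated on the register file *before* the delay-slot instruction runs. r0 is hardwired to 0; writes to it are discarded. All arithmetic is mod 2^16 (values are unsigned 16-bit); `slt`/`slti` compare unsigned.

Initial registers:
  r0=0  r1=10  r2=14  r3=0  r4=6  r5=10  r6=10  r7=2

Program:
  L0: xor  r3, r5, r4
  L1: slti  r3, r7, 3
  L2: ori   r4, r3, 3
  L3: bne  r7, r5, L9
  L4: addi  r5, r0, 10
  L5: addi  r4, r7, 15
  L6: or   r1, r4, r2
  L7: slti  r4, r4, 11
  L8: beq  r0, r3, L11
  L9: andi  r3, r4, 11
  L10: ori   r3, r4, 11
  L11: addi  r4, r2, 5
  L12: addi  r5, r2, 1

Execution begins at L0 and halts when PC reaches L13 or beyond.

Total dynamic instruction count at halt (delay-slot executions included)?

#0 xor  r3, r5, r4 ; 0/10/14/12/6/10/10/2
#1 slti  r3, r7, 3 ; 0/10/14/1/6/10/10/2
#2 ori   r4, r3, 3 ; 0/10/14/1/3/10/10/2
#3 bne  r7, r5, L9 ; 0/10/14/1/3/10/10/2 ; →target
#4 addi  r5, r0, 10 ; 0/10/14/1/3/10/10/2
#9 andi  r3, r4, 11 ; 0/10/14/3/3/10/10/2
#10 ori   r3, r4, 11 ; 0/10/14/11/3/10/10/2
#11 addi  r4, r2, 5 ; 0/10/14/11/19/10/10/2
#12 addi  r5, r2, 1 ; 0/10/14/11/19/15/10/2

9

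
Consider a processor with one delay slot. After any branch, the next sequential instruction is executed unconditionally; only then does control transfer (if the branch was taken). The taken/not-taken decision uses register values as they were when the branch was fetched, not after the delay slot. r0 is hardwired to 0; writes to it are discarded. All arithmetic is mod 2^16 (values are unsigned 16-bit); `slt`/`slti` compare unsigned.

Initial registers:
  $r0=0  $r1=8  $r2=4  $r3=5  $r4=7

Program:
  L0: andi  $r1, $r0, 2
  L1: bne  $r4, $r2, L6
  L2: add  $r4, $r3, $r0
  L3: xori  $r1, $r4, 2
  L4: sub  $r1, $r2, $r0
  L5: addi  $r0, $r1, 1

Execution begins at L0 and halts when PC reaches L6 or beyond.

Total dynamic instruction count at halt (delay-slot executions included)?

3

  step pc=0: andi  $r1, $r0, 2  regs=(0,0,4,5,7)
  step pc=1: bne  $r4, $r2, L6  cond=T  regs=(0,0,4,5,7)
  step pc=2: add  $r4, $r3, $r0  regs=(0,0,4,5,5)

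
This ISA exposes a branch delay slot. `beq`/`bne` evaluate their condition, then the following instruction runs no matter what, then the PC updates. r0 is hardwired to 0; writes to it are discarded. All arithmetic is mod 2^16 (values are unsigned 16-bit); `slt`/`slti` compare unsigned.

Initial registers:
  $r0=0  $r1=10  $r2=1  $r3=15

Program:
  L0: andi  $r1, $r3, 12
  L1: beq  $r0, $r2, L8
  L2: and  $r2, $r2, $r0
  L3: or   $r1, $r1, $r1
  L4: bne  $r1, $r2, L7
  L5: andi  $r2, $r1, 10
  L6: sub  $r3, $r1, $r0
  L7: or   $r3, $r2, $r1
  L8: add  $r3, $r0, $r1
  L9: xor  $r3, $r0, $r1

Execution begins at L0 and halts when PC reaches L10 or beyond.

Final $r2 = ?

8

#0 andi  $r1, $r3, 12 ; 0/12/1/15
#1 beq  $r0, $r2, L8 ; 0/12/1/15 ; →fallthru
#2 and  $r2, $r2, $r0 ; 0/12/0/15
#3 or   $r1, $r1, $r1 ; 0/12/0/15
#4 bne  $r1, $r2, L7 ; 0/12/0/15 ; →target
#5 andi  $r2, $r1, 10 ; 0/12/8/15
#7 or   $r3, $r2, $r1 ; 0/12/8/12
#8 add  $r3, $r0, $r1 ; 0/12/8/12
#9 xor  $r3, $r0, $r1 ; 0/12/8/12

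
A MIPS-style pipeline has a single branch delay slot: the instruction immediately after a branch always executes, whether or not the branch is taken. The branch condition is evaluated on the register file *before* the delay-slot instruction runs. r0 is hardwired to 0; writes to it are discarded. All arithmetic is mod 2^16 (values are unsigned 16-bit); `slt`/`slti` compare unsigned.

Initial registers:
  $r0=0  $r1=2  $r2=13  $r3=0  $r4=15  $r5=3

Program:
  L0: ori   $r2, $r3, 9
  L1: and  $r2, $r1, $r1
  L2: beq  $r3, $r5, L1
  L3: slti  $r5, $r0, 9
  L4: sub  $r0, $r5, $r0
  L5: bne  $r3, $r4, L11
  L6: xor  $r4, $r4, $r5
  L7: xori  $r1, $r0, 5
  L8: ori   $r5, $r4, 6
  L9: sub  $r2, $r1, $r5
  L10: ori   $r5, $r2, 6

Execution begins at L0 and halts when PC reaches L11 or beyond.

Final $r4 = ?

14

#0 ori   $r2, $r3, 9 ; 0/2/9/0/15/3
#1 and  $r2, $r1, $r1 ; 0/2/2/0/15/3
#2 beq  $r3, $r5, L1 ; 0/2/2/0/15/3 ; →fallthru
#3 slti  $r5, $r0, 9 ; 0/2/2/0/15/1
#4 sub  $r0, $r5, $r0 ; 0/2/2/0/15/1
#5 bne  $r3, $r4, L11 ; 0/2/2/0/15/1 ; →target
#6 xor  $r4, $r4, $r5 ; 0/2/2/0/14/1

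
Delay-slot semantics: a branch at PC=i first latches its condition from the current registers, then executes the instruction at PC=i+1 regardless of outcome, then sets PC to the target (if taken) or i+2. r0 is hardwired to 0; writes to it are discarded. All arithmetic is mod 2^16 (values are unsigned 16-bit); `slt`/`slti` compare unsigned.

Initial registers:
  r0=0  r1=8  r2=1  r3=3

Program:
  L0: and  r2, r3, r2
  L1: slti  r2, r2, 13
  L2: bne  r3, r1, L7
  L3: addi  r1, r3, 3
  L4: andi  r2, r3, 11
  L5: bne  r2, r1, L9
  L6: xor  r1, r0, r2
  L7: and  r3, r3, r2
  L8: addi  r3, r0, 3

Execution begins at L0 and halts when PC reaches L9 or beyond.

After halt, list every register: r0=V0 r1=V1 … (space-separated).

r0=0 r1=6 r2=1 r3=3

  step pc=0: and  r2, r3, r2  regs=(0,8,1,3)
  step pc=1: slti  r2, r2, 13  regs=(0,8,1,3)
  step pc=2: bne  r3, r1, L7  cond=T  regs=(0,8,1,3)
  step pc=3: addi  r1, r3, 3  regs=(0,6,1,3)
  step pc=7: and  r3, r3, r2  regs=(0,6,1,1)
  step pc=8: addi  r3, r0, 3  regs=(0,6,1,3)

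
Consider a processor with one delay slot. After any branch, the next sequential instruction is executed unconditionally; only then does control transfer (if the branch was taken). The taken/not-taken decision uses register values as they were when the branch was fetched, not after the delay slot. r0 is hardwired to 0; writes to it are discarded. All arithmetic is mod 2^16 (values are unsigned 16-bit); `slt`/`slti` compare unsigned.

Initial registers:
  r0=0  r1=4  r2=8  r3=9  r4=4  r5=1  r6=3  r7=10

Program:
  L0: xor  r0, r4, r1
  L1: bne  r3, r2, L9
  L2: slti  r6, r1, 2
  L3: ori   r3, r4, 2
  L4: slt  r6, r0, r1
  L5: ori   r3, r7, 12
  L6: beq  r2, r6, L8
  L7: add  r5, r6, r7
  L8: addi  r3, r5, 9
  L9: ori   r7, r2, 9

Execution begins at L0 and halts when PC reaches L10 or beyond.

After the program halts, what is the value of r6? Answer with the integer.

[0] xor  r0, r4, r1  →  {r0:0, r1:4, r2:8, r3:9, r4:4, r5:1, r6:3, r7:10}
[1] bne  r3, r2, L9  →  {r0:0, r1:4, r2:8, r3:9, r4:4, r5:1, r6:3, r7:10}  ⟨branch taken⟩
[2] slti  r6, r1, 2  →  {r0:0, r1:4, r2:8, r3:9, r4:4, r5:1, r6:0, r7:10}
[9] ori   r7, r2, 9  →  {r0:0, r1:4, r2:8, r3:9, r4:4, r5:1, r6:0, r7:9}

0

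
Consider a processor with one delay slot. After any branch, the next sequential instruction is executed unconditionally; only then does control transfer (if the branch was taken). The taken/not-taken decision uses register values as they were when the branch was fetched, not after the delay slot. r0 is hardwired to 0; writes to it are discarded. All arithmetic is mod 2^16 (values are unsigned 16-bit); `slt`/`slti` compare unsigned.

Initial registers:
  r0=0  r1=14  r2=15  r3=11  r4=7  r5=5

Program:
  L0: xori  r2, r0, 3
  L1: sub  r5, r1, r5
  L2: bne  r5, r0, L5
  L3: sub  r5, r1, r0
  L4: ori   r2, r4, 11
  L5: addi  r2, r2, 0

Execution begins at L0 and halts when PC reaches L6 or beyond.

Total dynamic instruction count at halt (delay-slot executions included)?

5

#0 xori  r2, r0, 3 ; 0/14/3/11/7/5
#1 sub  r5, r1, r5 ; 0/14/3/11/7/9
#2 bne  r5, r0, L5 ; 0/14/3/11/7/9 ; →target
#3 sub  r5, r1, r0 ; 0/14/3/11/7/14
#5 addi  r2, r2, 0 ; 0/14/3/11/7/14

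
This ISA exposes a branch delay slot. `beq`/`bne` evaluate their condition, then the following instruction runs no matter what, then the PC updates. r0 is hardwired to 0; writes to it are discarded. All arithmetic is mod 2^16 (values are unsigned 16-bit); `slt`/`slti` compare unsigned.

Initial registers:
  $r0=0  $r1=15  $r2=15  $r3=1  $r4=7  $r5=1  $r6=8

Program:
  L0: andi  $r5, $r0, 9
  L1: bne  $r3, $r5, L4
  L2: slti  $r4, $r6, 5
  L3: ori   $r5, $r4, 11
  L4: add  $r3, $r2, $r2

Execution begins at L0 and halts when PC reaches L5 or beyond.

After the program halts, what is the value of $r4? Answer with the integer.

0

PC=0  andi  $r5, $r0, 9      | $r0=0 $r1=15 $r2=15 $r3=1 $r4=7 $r5=0 $r6=8
PC=1  bne  $r3, $r5, L4      | $r0=0 $r1=15 $r2=15 $r3=1 $r4=7 $r5=0 $r6=8  [TAKEN]
PC=2  slti  $r4, $r6, 5      | $r0=0 $r1=15 $r2=15 $r3=1 $r4=0 $r5=0 $r6=8
PC=4  add  $r3, $r2, $r2     | $r0=0 $r1=15 $r2=15 $r3=30 $r4=0 $r5=0 $r6=8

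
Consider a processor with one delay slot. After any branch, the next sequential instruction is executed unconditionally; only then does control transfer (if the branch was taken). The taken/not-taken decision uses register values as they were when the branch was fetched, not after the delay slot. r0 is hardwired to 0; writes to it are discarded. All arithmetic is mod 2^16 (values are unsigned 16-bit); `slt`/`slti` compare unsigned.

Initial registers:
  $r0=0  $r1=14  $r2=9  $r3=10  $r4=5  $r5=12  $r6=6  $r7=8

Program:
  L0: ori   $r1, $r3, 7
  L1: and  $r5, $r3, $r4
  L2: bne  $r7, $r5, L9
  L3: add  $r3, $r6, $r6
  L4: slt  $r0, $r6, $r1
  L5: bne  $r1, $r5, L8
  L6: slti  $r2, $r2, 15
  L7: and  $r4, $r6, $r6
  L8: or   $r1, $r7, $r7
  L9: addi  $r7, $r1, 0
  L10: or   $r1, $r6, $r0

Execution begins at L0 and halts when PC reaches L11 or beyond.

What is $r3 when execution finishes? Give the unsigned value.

12

[0] ori   $r1, $r3, 7  →  {$r0:0, $r1:15, $r2:9, $r3:10, $r4:5, $r5:12, $r6:6, $r7:8}
[1] and  $r5, $r3, $r4  →  {$r0:0, $r1:15, $r2:9, $r3:10, $r4:5, $r5:0, $r6:6, $r7:8}
[2] bne  $r7, $r5, L9  →  {$r0:0, $r1:15, $r2:9, $r3:10, $r4:5, $r5:0, $r6:6, $r7:8}  ⟨branch taken⟩
[3] add  $r3, $r6, $r6  →  {$r0:0, $r1:15, $r2:9, $r3:12, $r4:5, $r5:0, $r6:6, $r7:8}
[9] addi  $r7, $r1, 0  →  {$r0:0, $r1:15, $r2:9, $r3:12, $r4:5, $r5:0, $r6:6, $r7:15}
[10] or   $r1, $r6, $r0  →  {$r0:0, $r1:6, $r2:9, $r3:12, $r4:5, $r5:0, $r6:6, $r7:15}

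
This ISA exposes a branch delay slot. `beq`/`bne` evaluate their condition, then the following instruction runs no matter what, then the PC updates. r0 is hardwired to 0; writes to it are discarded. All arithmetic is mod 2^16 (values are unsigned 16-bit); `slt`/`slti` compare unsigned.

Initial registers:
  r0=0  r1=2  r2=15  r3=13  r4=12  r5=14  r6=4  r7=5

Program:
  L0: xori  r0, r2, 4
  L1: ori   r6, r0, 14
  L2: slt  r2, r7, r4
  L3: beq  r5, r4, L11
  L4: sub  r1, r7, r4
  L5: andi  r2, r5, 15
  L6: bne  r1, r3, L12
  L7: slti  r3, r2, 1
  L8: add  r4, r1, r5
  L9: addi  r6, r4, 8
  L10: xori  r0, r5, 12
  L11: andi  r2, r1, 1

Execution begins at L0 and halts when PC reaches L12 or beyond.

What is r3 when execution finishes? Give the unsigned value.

0

PC=0  xori  r0, r2, 4        | r0=0 r1=2 r2=15 r3=13 r4=12 r5=14 r6=4 r7=5
PC=1  ori   r6, r0, 14       | r0=0 r1=2 r2=15 r3=13 r4=12 r5=14 r6=14 r7=5
PC=2  slt  r2, r7, r4        | r0=0 r1=2 r2=1 r3=13 r4=12 r5=14 r6=14 r7=5
PC=3  beq  r5, r4, L11       | r0=0 r1=2 r2=1 r3=13 r4=12 r5=14 r6=14 r7=5  [not taken]
PC=4  sub  r1, r7, r4        | r0=0 r1=65529 r2=1 r3=13 r4=12 r5=14 r6=14 r7=5
PC=5  andi  r2, r5, 15       | r0=0 r1=65529 r2=14 r3=13 r4=12 r5=14 r6=14 r7=5
PC=6  bne  r1, r3, L12       | r0=0 r1=65529 r2=14 r3=13 r4=12 r5=14 r6=14 r7=5  [TAKEN]
PC=7  slti  r3, r2, 1        | r0=0 r1=65529 r2=14 r3=0 r4=12 r5=14 r6=14 r7=5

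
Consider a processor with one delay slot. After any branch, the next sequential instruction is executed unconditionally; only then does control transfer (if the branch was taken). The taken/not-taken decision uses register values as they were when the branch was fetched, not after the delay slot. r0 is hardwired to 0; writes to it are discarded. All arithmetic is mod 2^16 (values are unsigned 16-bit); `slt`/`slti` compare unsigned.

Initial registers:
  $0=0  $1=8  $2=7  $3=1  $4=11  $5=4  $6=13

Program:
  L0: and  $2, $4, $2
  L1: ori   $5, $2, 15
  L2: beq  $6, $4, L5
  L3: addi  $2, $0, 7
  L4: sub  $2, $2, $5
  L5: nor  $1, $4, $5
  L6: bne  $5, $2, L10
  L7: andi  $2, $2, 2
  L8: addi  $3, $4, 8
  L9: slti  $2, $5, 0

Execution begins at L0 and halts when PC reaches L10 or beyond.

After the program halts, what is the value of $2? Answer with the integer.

PC=0  and  $2, $4, $2        | $0=0 $1=8 $2=3 $3=1 $4=11 $5=4 $6=13
PC=1  ori   $5, $2, 15       | $0=0 $1=8 $2=3 $3=1 $4=11 $5=15 $6=13
PC=2  beq  $6, $4, L5        | $0=0 $1=8 $2=3 $3=1 $4=11 $5=15 $6=13  [not taken]
PC=3  addi  $2, $0, 7        | $0=0 $1=8 $2=7 $3=1 $4=11 $5=15 $6=13
PC=4  sub  $2, $2, $5        | $0=0 $1=8 $2=65528 $3=1 $4=11 $5=15 $6=13
PC=5  nor  $1, $4, $5        | $0=0 $1=65520 $2=65528 $3=1 $4=11 $5=15 $6=13
PC=6  bne  $5, $2, L10       | $0=0 $1=65520 $2=65528 $3=1 $4=11 $5=15 $6=13  [TAKEN]
PC=7  andi  $2, $2, 2        | $0=0 $1=65520 $2=0 $3=1 $4=11 $5=15 $6=13

0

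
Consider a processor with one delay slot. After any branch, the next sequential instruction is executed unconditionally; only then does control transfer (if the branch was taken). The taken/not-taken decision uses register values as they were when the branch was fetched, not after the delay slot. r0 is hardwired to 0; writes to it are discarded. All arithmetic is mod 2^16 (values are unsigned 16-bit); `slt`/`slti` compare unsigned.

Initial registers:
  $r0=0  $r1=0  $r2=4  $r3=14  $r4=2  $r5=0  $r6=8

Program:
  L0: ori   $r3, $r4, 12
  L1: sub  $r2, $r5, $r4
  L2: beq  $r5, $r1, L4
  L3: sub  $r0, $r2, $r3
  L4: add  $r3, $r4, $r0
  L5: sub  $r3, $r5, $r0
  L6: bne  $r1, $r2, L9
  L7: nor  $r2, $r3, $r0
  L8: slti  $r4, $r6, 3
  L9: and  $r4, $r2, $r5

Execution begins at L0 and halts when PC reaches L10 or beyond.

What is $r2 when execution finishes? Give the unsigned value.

PC=0  ori   $r3, $r4, 12     | $r0=0 $r1=0 $r2=4 $r3=14 $r4=2 $r5=0 $r6=8
PC=1  sub  $r2, $r5, $r4     | $r0=0 $r1=0 $r2=65534 $r3=14 $r4=2 $r5=0 $r6=8
PC=2  beq  $r5, $r1, L4      | $r0=0 $r1=0 $r2=65534 $r3=14 $r4=2 $r5=0 $r6=8  [TAKEN]
PC=3  sub  $r0, $r2, $r3     | $r0=0 $r1=0 $r2=65534 $r3=14 $r4=2 $r5=0 $r6=8
PC=4  add  $r3, $r4, $r0     | $r0=0 $r1=0 $r2=65534 $r3=2 $r4=2 $r5=0 $r6=8
PC=5  sub  $r3, $r5, $r0     | $r0=0 $r1=0 $r2=65534 $r3=0 $r4=2 $r5=0 $r6=8
PC=6  bne  $r1, $r2, L9      | $r0=0 $r1=0 $r2=65534 $r3=0 $r4=2 $r5=0 $r6=8  [TAKEN]
PC=7  nor  $r2, $r3, $r0     | $r0=0 $r1=0 $r2=65535 $r3=0 $r4=2 $r5=0 $r6=8
PC=9  and  $r4, $r2, $r5     | $r0=0 $r1=0 $r2=65535 $r3=0 $r4=0 $r5=0 $r6=8

65535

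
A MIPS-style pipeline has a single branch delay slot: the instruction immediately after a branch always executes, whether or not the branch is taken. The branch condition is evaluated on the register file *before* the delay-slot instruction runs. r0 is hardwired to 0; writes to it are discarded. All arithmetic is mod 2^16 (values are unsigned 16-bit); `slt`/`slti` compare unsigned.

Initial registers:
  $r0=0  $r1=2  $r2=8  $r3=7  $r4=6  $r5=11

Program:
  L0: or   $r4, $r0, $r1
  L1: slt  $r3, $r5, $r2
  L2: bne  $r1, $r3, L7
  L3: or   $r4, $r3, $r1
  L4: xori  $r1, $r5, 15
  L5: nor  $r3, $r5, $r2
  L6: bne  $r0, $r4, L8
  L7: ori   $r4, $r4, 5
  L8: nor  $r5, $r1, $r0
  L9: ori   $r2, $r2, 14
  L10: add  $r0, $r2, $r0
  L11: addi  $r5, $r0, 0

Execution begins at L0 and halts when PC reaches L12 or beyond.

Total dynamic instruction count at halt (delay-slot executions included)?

#0 or   $r4, $r0, $r1 ; 0/2/8/7/2/11
#1 slt  $r3, $r5, $r2 ; 0/2/8/0/2/11
#2 bne  $r1, $r3, L7 ; 0/2/8/0/2/11 ; →target
#3 or   $r4, $r3, $r1 ; 0/2/8/0/2/11
#7 ori   $r4, $r4, 5 ; 0/2/8/0/7/11
#8 nor  $r5, $r1, $r0 ; 0/2/8/0/7/65533
#9 ori   $r2, $r2, 14 ; 0/2/14/0/7/65533
#10 add  $r0, $r2, $r0 ; 0/2/14/0/7/65533
#11 addi  $r5, $r0, 0 ; 0/2/14/0/7/0

9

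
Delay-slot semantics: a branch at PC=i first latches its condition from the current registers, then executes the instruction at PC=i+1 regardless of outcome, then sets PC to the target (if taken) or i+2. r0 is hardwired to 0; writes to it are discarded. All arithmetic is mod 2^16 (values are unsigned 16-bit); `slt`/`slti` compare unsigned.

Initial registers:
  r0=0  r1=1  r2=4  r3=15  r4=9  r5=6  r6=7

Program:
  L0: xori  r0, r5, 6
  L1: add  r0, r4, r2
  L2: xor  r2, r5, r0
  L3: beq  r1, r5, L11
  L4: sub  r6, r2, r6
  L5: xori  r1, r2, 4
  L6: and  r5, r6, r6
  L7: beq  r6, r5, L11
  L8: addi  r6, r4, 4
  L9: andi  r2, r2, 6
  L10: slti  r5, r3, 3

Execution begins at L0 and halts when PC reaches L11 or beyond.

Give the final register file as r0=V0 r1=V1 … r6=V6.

r0=0 r1=2 r2=6 r3=15 r4=9 r5=65535 r6=13

#0 xori  r0, r5, 6 ; 0/1/4/15/9/6/7
#1 add  r0, r4, r2 ; 0/1/4/15/9/6/7
#2 xor  r2, r5, r0 ; 0/1/6/15/9/6/7
#3 beq  r1, r5, L11 ; 0/1/6/15/9/6/7 ; →fallthru
#4 sub  r6, r2, r6 ; 0/1/6/15/9/6/65535
#5 xori  r1, r2, 4 ; 0/2/6/15/9/6/65535
#6 and  r5, r6, r6 ; 0/2/6/15/9/65535/65535
#7 beq  r6, r5, L11 ; 0/2/6/15/9/65535/65535 ; →target
#8 addi  r6, r4, 4 ; 0/2/6/15/9/65535/13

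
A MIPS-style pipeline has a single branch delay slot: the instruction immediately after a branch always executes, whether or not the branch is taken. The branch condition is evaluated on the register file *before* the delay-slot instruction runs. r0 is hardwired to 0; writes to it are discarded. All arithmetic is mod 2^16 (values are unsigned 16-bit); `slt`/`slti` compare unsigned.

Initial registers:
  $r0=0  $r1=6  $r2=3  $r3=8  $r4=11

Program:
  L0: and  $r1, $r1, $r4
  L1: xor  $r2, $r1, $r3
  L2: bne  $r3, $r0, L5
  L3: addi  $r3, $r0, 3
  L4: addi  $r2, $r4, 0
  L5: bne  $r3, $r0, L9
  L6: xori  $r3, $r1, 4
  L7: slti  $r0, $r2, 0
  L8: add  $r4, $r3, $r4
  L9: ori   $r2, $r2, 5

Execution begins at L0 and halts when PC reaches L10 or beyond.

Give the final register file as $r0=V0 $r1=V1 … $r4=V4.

#0 and  $r1, $r1, $r4 ; 0/2/3/8/11
#1 xor  $r2, $r1, $r3 ; 0/2/10/8/11
#2 bne  $r3, $r0, L5 ; 0/2/10/8/11 ; →target
#3 addi  $r3, $r0, 3 ; 0/2/10/3/11
#5 bne  $r3, $r0, L9 ; 0/2/10/3/11 ; →target
#6 xori  $r3, $r1, 4 ; 0/2/10/6/11
#9 ori   $r2, $r2, 5 ; 0/2/15/6/11

$r0=0 $r1=2 $r2=15 $r3=6 $r4=11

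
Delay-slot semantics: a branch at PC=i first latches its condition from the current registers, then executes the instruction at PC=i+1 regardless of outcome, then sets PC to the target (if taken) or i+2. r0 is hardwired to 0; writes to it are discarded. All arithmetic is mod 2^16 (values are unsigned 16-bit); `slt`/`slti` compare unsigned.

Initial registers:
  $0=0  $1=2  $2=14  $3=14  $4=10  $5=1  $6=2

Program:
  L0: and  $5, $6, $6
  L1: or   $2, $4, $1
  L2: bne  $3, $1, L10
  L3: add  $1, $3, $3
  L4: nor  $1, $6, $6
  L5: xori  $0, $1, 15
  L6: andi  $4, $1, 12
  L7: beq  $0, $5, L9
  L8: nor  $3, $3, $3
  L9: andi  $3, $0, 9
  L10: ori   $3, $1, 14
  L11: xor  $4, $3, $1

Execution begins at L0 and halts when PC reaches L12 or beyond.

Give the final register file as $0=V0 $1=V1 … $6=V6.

[0] and  $5, $6, $6  →  {$0:0, $1:2, $2:14, $3:14, $4:10, $5:2, $6:2}
[1] or   $2, $4, $1  →  {$0:0, $1:2, $2:10, $3:14, $4:10, $5:2, $6:2}
[2] bne  $3, $1, L10  →  {$0:0, $1:2, $2:10, $3:14, $4:10, $5:2, $6:2}  ⟨branch taken⟩
[3] add  $1, $3, $3  →  {$0:0, $1:28, $2:10, $3:14, $4:10, $5:2, $6:2}
[10] ori   $3, $1, 14  →  {$0:0, $1:28, $2:10, $3:30, $4:10, $5:2, $6:2}
[11] xor  $4, $3, $1  →  {$0:0, $1:28, $2:10, $3:30, $4:2, $5:2, $6:2}

$0=0 $1=28 $2=10 $3=30 $4=2 $5=2 $6=2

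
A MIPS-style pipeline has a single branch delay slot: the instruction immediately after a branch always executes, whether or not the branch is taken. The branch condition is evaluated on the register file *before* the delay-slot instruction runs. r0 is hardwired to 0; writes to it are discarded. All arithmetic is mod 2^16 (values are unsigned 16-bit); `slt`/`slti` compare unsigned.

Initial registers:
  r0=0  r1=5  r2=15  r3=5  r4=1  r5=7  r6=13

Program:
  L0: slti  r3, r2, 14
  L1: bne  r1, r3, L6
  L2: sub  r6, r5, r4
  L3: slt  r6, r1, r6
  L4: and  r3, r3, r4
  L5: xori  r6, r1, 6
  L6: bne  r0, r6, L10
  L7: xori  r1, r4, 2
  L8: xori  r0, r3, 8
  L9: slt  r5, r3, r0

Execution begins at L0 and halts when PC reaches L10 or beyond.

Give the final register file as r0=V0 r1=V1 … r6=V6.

r0=0 r1=3 r2=15 r3=0 r4=1 r5=7 r6=6

[0] slti  r3, r2, 14  →  {r0:0, r1:5, r2:15, r3:0, r4:1, r5:7, r6:13}
[1] bne  r1, r3, L6  →  {r0:0, r1:5, r2:15, r3:0, r4:1, r5:7, r6:13}  ⟨branch taken⟩
[2] sub  r6, r5, r4  →  {r0:0, r1:5, r2:15, r3:0, r4:1, r5:7, r6:6}
[6] bne  r0, r6, L10  →  {r0:0, r1:5, r2:15, r3:0, r4:1, r5:7, r6:6}  ⟨branch taken⟩
[7] xori  r1, r4, 2  →  {r0:0, r1:3, r2:15, r3:0, r4:1, r5:7, r6:6}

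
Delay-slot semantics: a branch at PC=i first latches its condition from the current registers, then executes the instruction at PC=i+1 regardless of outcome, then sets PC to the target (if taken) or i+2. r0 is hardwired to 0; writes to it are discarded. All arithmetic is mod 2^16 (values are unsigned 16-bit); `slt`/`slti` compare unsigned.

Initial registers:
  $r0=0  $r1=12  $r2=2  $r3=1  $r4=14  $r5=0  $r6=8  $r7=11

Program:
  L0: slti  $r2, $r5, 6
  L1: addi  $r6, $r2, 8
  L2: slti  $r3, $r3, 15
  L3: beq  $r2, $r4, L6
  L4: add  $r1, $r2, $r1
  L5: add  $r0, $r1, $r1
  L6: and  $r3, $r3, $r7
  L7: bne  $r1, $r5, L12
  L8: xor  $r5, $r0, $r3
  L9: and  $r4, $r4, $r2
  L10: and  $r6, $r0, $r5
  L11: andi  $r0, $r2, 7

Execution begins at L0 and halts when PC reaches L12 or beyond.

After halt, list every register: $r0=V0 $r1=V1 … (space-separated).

  step pc=0: slti  $r2, $r5, 6  regs=(0,12,1,1,14,0,8,11)
  step pc=1: addi  $r6, $r2, 8  regs=(0,12,1,1,14,0,9,11)
  step pc=2: slti  $r3, $r3, 15  regs=(0,12,1,1,14,0,9,11)
  step pc=3: beq  $r2, $r4, L6  cond=F  regs=(0,12,1,1,14,0,9,11)
  step pc=4: add  $r1, $r2, $r1  regs=(0,13,1,1,14,0,9,11)
  step pc=5: add  $r0, $r1, $r1  regs=(0,13,1,1,14,0,9,11)
  step pc=6: and  $r3, $r3, $r7  regs=(0,13,1,1,14,0,9,11)
  step pc=7: bne  $r1, $r5, L12  cond=T  regs=(0,13,1,1,14,0,9,11)
  step pc=8: xor  $r5, $r0, $r3  regs=(0,13,1,1,14,1,9,11)

$r0=0 $r1=13 $r2=1 $r3=1 $r4=14 $r5=1 $r6=9 $r7=11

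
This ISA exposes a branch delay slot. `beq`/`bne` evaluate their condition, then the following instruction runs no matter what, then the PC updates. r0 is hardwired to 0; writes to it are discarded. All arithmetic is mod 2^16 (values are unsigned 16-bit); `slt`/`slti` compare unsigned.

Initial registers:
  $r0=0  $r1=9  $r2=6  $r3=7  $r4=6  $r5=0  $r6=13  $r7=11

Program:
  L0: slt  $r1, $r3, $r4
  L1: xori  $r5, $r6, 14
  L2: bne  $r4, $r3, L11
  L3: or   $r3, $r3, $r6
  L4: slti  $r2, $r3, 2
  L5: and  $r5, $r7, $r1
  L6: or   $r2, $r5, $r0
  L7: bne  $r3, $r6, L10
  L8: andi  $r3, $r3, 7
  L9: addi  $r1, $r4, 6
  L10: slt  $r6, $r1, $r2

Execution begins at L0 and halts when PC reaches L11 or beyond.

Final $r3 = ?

15

[0] slt  $r1, $r3, $r4  →  {$r0:0, $r1:0, $r2:6, $r3:7, $r4:6, $r5:0, $r6:13, $r7:11}
[1] xori  $r5, $r6, 14  →  {$r0:0, $r1:0, $r2:6, $r3:7, $r4:6, $r5:3, $r6:13, $r7:11}
[2] bne  $r4, $r3, L11  →  {$r0:0, $r1:0, $r2:6, $r3:7, $r4:6, $r5:3, $r6:13, $r7:11}  ⟨branch taken⟩
[3] or   $r3, $r3, $r6  →  {$r0:0, $r1:0, $r2:6, $r3:15, $r4:6, $r5:3, $r6:13, $r7:11}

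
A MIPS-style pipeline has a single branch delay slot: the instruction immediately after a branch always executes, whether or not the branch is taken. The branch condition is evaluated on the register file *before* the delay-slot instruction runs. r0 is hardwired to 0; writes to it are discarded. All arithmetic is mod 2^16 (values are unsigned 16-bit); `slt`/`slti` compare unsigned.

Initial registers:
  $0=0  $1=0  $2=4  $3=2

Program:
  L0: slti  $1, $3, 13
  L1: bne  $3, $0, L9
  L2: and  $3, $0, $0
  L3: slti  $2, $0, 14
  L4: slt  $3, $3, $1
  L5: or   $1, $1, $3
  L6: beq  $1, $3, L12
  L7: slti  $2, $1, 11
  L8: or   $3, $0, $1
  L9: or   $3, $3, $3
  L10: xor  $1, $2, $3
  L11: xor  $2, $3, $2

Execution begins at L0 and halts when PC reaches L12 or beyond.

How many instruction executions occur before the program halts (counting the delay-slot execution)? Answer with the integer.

[0] slti  $1, $3, 13  →  {$0:0, $1:1, $2:4, $3:2}
[1] bne  $3, $0, L9  →  {$0:0, $1:1, $2:4, $3:2}  ⟨branch taken⟩
[2] and  $3, $0, $0  →  {$0:0, $1:1, $2:4, $3:0}
[9] or   $3, $3, $3  →  {$0:0, $1:1, $2:4, $3:0}
[10] xor  $1, $2, $3  →  {$0:0, $1:4, $2:4, $3:0}
[11] xor  $2, $3, $2  →  {$0:0, $1:4, $2:4, $3:0}

6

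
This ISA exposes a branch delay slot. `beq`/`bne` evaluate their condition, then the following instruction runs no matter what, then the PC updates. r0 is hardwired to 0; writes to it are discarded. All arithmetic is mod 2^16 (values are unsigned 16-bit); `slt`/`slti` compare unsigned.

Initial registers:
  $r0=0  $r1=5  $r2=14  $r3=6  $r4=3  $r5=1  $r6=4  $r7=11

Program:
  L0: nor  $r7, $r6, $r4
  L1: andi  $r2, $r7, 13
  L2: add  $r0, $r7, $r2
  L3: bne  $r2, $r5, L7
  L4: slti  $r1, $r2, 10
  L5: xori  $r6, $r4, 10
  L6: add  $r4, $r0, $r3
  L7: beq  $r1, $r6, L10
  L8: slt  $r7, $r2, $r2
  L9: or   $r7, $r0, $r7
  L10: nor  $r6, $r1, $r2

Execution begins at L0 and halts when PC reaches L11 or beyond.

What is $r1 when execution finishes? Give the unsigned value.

  step pc=0: nor  $r7, $r6, $r4  regs=(0,5,14,6,3,1,4,65528)
  step pc=1: andi  $r2, $r7, 13  regs=(0,5,8,6,3,1,4,65528)
  step pc=2: add  $r0, $r7, $r2  regs=(0,5,8,6,3,1,4,65528)
  step pc=3: bne  $r2, $r5, L7  cond=T  regs=(0,5,8,6,3,1,4,65528)
  step pc=4: slti  $r1, $r2, 10  regs=(0,1,8,6,3,1,4,65528)
  step pc=7: beq  $r1, $r6, L10  cond=F  regs=(0,1,8,6,3,1,4,65528)
  step pc=8: slt  $r7, $r2, $r2  regs=(0,1,8,6,3,1,4,0)
  step pc=9: or   $r7, $r0, $r7  regs=(0,1,8,6,3,1,4,0)
  step pc=10: nor  $r6, $r1, $r2  regs=(0,1,8,6,3,1,65526,0)

1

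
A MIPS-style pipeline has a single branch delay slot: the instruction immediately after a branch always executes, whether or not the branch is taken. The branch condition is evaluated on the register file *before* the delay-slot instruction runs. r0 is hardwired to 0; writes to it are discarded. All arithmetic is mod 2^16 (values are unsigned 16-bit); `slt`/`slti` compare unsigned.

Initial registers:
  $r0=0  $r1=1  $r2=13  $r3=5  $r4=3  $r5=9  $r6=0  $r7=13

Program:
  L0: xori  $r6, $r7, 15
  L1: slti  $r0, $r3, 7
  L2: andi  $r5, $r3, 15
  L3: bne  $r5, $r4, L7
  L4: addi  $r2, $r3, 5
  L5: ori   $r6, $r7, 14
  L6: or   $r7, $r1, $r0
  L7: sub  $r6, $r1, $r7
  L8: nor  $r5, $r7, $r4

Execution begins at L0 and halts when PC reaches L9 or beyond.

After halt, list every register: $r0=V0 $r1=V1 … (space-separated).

$r0=0 $r1=1 $r2=10 $r3=5 $r4=3 $r5=65520 $r6=65524 $r7=13

#0 xori  $r6, $r7, 15 ; 0/1/13/5/3/9/2/13
#1 slti  $r0, $r3, 7 ; 0/1/13/5/3/9/2/13
#2 andi  $r5, $r3, 15 ; 0/1/13/5/3/5/2/13
#3 bne  $r5, $r4, L7 ; 0/1/13/5/3/5/2/13 ; →target
#4 addi  $r2, $r3, 5 ; 0/1/10/5/3/5/2/13
#7 sub  $r6, $r1, $r7 ; 0/1/10/5/3/5/65524/13
#8 nor  $r5, $r7, $r4 ; 0/1/10/5/3/65520/65524/13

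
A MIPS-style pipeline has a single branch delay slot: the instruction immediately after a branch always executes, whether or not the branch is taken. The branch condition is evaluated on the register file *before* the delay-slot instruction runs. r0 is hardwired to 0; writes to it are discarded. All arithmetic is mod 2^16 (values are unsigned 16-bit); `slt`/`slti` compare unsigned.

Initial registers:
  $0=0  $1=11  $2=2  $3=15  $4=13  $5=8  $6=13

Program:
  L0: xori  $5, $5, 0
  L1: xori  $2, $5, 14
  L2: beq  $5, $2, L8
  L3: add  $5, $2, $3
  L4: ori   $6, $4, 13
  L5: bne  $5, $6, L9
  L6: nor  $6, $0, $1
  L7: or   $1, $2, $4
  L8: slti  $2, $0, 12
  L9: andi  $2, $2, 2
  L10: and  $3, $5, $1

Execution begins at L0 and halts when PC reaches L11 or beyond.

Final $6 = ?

[0] xori  $5, $5, 0  →  {$0:0, $1:11, $2:2, $3:15, $4:13, $5:8, $6:13}
[1] xori  $2, $5, 14  →  {$0:0, $1:11, $2:6, $3:15, $4:13, $5:8, $6:13}
[2] beq  $5, $2, L8  →  {$0:0, $1:11, $2:6, $3:15, $4:13, $5:8, $6:13}  ⟨branch fallthrough⟩
[3] add  $5, $2, $3  →  {$0:0, $1:11, $2:6, $3:15, $4:13, $5:21, $6:13}
[4] ori   $6, $4, 13  →  {$0:0, $1:11, $2:6, $3:15, $4:13, $5:21, $6:13}
[5] bne  $5, $6, L9  →  {$0:0, $1:11, $2:6, $3:15, $4:13, $5:21, $6:13}  ⟨branch taken⟩
[6] nor  $6, $0, $1  →  {$0:0, $1:11, $2:6, $3:15, $4:13, $5:21, $6:65524}
[9] andi  $2, $2, 2  →  {$0:0, $1:11, $2:2, $3:15, $4:13, $5:21, $6:65524}
[10] and  $3, $5, $1  →  {$0:0, $1:11, $2:2, $3:1, $4:13, $5:21, $6:65524}

65524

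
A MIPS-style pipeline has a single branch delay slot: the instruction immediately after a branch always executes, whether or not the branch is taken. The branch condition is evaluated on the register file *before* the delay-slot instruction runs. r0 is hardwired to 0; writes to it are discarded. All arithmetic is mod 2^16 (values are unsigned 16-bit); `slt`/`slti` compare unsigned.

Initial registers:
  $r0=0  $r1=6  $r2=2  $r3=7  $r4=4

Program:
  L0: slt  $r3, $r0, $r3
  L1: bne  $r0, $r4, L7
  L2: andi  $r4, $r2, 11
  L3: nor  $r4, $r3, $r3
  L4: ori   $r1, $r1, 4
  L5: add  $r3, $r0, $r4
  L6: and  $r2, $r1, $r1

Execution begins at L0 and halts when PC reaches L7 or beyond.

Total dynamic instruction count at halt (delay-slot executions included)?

PC=0  slt  $r3, $r0, $r3     | $r0=0 $r1=6 $r2=2 $r3=1 $r4=4
PC=1  bne  $r0, $r4, L7      | $r0=0 $r1=6 $r2=2 $r3=1 $r4=4  [TAKEN]
PC=2  andi  $r4, $r2, 11     | $r0=0 $r1=6 $r2=2 $r3=1 $r4=2

3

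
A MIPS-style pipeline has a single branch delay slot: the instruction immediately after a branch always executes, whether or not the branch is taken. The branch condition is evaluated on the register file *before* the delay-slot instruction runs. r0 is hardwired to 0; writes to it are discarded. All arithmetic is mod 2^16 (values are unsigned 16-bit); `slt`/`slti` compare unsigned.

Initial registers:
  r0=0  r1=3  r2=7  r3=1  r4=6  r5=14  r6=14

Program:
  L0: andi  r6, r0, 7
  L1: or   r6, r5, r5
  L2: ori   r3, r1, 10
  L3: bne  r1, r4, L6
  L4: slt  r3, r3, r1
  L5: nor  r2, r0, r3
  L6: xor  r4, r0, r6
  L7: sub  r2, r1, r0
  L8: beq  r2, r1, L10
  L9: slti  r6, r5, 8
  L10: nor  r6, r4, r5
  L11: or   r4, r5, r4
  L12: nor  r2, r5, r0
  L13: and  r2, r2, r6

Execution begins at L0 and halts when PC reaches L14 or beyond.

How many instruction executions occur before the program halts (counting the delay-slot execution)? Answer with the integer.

  step pc=0: andi  r6, r0, 7  regs=(0,3,7,1,6,14,0)
  step pc=1: or   r6, r5, r5  regs=(0,3,7,1,6,14,14)
  step pc=2: ori   r3, r1, 10  regs=(0,3,7,11,6,14,14)
  step pc=3: bne  r1, r4, L6  cond=T  regs=(0,3,7,11,6,14,14)
  step pc=4: slt  r3, r3, r1  regs=(0,3,7,0,6,14,14)
  step pc=6: xor  r4, r0, r6  regs=(0,3,7,0,14,14,14)
  step pc=7: sub  r2, r1, r0  regs=(0,3,3,0,14,14,14)
  step pc=8: beq  r2, r1, L10  cond=T  regs=(0,3,3,0,14,14,14)
  step pc=9: slti  r6, r5, 8  regs=(0,3,3,0,14,14,0)
  step pc=10: nor  r6, r4, r5  regs=(0,3,3,0,14,14,65521)
  step pc=11: or   r4, r5, r4  regs=(0,3,3,0,14,14,65521)
  step pc=12: nor  r2, r5, r0  regs=(0,3,65521,0,14,14,65521)
  step pc=13: and  r2, r2, r6  regs=(0,3,65521,0,14,14,65521)

13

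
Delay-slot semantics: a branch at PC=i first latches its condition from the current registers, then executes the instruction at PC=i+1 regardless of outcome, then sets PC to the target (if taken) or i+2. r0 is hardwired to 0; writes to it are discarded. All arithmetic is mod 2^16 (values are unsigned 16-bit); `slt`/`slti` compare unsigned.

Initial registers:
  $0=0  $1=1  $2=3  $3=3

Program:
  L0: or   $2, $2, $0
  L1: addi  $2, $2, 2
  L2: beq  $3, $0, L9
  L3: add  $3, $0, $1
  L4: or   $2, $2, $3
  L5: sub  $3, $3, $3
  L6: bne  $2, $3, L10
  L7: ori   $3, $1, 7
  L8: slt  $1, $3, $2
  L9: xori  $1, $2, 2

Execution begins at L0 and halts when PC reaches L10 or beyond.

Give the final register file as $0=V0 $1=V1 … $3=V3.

#0 or   $2, $2, $0 ; 0/1/3/3
#1 addi  $2, $2, 2 ; 0/1/5/3
#2 beq  $3, $0, L9 ; 0/1/5/3 ; →fallthru
#3 add  $3, $0, $1 ; 0/1/5/1
#4 or   $2, $2, $3 ; 0/1/5/1
#5 sub  $3, $3, $3 ; 0/1/5/0
#6 bne  $2, $3, L10 ; 0/1/5/0 ; →target
#7 ori   $3, $1, 7 ; 0/1/5/7

$0=0 $1=1 $2=5 $3=7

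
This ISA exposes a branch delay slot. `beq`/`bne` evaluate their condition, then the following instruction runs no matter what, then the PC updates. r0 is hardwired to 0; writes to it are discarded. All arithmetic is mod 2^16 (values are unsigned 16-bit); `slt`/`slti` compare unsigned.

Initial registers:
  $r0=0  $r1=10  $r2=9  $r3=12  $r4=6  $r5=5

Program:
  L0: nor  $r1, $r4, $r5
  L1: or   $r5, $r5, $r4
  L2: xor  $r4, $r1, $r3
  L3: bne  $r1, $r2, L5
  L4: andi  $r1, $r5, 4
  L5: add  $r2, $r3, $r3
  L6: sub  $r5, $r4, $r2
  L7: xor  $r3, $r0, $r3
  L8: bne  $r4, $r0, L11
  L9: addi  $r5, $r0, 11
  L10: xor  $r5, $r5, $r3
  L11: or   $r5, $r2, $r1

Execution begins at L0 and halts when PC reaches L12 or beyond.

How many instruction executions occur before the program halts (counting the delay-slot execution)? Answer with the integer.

11

[0] nor  $r1, $r4, $r5  →  {$r0:0, $r1:65528, $r2:9, $r3:12, $r4:6, $r5:5}
[1] or   $r5, $r5, $r4  →  {$r0:0, $r1:65528, $r2:9, $r3:12, $r4:6, $r5:7}
[2] xor  $r4, $r1, $r3  →  {$r0:0, $r1:65528, $r2:9, $r3:12, $r4:65524, $r5:7}
[3] bne  $r1, $r2, L5  →  {$r0:0, $r1:65528, $r2:9, $r3:12, $r4:65524, $r5:7}  ⟨branch taken⟩
[4] andi  $r1, $r5, 4  →  {$r0:0, $r1:4, $r2:9, $r3:12, $r4:65524, $r5:7}
[5] add  $r2, $r3, $r3  →  {$r0:0, $r1:4, $r2:24, $r3:12, $r4:65524, $r5:7}
[6] sub  $r5, $r4, $r2  →  {$r0:0, $r1:4, $r2:24, $r3:12, $r4:65524, $r5:65500}
[7] xor  $r3, $r0, $r3  →  {$r0:0, $r1:4, $r2:24, $r3:12, $r4:65524, $r5:65500}
[8] bne  $r4, $r0, L11  →  {$r0:0, $r1:4, $r2:24, $r3:12, $r4:65524, $r5:65500}  ⟨branch taken⟩
[9] addi  $r5, $r0, 11  →  {$r0:0, $r1:4, $r2:24, $r3:12, $r4:65524, $r5:11}
[11] or   $r5, $r2, $r1  →  {$r0:0, $r1:4, $r2:24, $r3:12, $r4:65524, $r5:28}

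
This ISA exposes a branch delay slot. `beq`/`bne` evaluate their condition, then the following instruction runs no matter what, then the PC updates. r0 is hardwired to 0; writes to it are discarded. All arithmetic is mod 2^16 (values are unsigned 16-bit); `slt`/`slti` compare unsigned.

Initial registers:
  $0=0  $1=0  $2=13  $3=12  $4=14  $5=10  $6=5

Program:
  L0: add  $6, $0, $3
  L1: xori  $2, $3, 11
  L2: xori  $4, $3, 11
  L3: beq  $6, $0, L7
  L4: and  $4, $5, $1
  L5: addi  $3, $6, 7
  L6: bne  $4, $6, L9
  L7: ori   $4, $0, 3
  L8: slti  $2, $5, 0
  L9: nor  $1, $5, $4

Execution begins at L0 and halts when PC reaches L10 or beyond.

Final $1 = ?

  step pc=0: add  $6, $0, $3  regs=(0,0,13,12,14,10,12)
  step pc=1: xori  $2, $3, 11  regs=(0,0,7,12,14,10,12)
  step pc=2: xori  $4, $3, 11  regs=(0,0,7,12,7,10,12)
  step pc=3: beq  $6, $0, L7  cond=F  regs=(0,0,7,12,7,10,12)
  step pc=4: and  $4, $5, $1  regs=(0,0,7,12,0,10,12)
  step pc=5: addi  $3, $6, 7  regs=(0,0,7,19,0,10,12)
  step pc=6: bne  $4, $6, L9  cond=T  regs=(0,0,7,19,0,10,12)
  step pc=7: ori   $4, $0, 3  regs=(0,0,7,19,3,10,12)
  step pc=9: nor  $1, $5, $4  regs=(0,65524,7,19,3,10,12)

65524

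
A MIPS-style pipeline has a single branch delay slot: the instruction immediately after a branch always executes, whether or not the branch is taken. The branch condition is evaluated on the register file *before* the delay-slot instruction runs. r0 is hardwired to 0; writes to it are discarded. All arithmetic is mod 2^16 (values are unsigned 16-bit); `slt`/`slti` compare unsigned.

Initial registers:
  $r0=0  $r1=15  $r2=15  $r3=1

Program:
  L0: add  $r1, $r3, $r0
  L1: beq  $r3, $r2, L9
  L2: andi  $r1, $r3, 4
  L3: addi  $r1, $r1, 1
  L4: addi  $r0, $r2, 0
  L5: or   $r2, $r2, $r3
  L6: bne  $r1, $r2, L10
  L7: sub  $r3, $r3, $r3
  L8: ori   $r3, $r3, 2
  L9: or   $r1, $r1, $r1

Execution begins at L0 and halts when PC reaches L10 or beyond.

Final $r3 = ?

0

  step pc=0: add  $r1, $r3, $r0  regs=(0,1,15,1)
  step pc=1: beq  $r3, $r2, L9  cond=F  regs=(0,1,15,1)
  step pc=2: andi  $r1, $r3, 4  regs=(0,0,15,1)
  step pc=3: addi  $r1, $r1, 1  regs=(0,1,15,1)
  step pc=4: addi  $r0, $r2, 0  regs=(0,1,15,1)
  step pc=5: or   $r2, $r2, $r3  regs=(0,1,15,1)
  step pc=6: bne  $r1, $r2, L10  cond=T  regs=(0,1,15,1)
  step pc=7: sub  $r3, $r3, $r3  regs=(0,1,15,0)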